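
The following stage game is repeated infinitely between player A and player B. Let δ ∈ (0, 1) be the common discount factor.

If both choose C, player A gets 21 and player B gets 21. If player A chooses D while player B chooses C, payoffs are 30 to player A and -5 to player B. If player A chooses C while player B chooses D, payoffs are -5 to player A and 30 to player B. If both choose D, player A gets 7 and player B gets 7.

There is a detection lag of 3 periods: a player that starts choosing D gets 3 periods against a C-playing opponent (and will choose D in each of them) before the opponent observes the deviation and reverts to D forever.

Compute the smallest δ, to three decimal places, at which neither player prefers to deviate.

0.731

Deviating for the 3 undetected periods gains 30−21 = 9 per period over cooperation, then loses 21−7 = 14 per period forever once punishment starts.
Gain: 9(1 + δ + … + δ^2); loss: 14·δ^3/(1−δ).
No profitable deviation ⇔ 9(1−δ^3) ≤ 14·δ^3, i.e. δ^3 ≥ 9/(9+14) = 9/23.
Hence δ ≥ (9/23)^(1/3) ≈ 0.731.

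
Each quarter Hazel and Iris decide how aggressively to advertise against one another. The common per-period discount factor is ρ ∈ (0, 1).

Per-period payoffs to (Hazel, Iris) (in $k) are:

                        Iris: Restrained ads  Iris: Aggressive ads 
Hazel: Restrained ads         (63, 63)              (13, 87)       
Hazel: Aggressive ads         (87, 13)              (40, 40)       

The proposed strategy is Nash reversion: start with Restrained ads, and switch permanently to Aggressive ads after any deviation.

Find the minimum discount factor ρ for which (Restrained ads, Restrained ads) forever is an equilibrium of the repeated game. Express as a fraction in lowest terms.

24/47

One-period gain from deviating is 87 − 63 = 24. The loss is 63 − 40 = 23 in every subsequent period, with present value 23·ρ/(1−ρ).
Deviation is unprofitable when 23·ρ/(1−ρ) ≥ 24, i.e. ρ/(1−ρ) ≥ 24/23.
Equivalently ρ ≥ 24/(24+23) = 24/47.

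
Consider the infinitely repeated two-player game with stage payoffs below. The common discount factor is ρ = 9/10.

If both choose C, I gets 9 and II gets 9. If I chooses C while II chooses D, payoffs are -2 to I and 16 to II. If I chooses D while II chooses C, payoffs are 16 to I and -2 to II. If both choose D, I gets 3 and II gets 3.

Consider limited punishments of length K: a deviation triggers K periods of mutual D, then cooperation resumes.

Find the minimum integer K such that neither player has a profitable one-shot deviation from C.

No profitable deviation requires (9−3)(ρ+…+ρ^K) ≥ 16−9, i.e. ρ+…+ρ^K ≥ 7/6 ≈ 1.1667.
With ρ = 9/10, the partial sums are K=1: 0.9000, K=2: 1.7100.
K = 2 is the first length at which the sum reaches 1.1667.

2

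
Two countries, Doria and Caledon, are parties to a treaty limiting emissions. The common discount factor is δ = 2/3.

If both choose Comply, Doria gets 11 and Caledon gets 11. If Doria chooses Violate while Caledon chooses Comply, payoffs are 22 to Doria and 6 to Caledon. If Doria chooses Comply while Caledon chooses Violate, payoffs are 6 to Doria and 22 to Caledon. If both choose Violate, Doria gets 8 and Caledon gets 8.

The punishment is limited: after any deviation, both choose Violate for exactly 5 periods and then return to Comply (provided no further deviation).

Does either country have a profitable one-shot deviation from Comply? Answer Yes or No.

Yes

IC: δ+…+δ^5 ≥ (22−11)/(11−8) = 11/3.
At δ = 2/3: partial sum = 1.7366 < 3.6667. Cooperation not sustainable.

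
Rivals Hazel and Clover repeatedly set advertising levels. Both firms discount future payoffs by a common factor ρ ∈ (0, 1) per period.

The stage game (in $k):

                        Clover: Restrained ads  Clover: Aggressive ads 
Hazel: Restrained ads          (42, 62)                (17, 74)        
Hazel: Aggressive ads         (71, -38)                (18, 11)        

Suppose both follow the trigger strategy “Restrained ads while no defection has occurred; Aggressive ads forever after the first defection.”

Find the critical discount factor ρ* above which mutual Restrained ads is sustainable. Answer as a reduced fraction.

Hazel's threshold: (71−42)/(71−18) = 29/53.
Clover's threshold: (74−62)/(74−11) = 4/21.
29/53 > 4/21, so Hazel binds and ρ* = 29/53.

29/53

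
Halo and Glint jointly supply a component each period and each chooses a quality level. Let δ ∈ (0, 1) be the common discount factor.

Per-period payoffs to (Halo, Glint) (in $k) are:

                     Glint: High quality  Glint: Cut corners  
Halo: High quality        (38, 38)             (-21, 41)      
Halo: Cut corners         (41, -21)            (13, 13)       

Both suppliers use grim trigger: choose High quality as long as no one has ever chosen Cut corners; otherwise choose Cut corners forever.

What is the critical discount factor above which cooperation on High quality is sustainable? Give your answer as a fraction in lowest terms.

38/(1−δ) ≥ 41 + 13δ/(1−δ)
38 ≥ 41 − 28δ
δ ≥ 3/28.

3/28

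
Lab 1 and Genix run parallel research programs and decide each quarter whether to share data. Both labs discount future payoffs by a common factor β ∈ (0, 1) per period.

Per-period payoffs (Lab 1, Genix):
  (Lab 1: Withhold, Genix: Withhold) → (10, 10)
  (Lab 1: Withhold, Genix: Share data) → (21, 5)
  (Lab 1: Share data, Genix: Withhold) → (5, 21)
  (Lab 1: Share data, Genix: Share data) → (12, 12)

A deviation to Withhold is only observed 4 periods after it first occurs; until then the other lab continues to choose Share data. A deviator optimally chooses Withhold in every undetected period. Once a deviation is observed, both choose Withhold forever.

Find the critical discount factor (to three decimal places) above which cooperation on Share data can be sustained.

0.951

Deviating for the 4 undetected periods gains 21−12 = 9 per period over cooperation, then loses 12−10 = 2 per period forever once punishment starts.
Gain: 9(1 + β + … + β^3); loss: 2·β^4/(1−β).
No profitable deviation ⇔ 9(1−β^4) ≤ 2·β^4, i.e. β^4 ≥ 9/(9+2) = 9/11.
Hence β ≥ (9/11)^(1/4) ≈ 0.951.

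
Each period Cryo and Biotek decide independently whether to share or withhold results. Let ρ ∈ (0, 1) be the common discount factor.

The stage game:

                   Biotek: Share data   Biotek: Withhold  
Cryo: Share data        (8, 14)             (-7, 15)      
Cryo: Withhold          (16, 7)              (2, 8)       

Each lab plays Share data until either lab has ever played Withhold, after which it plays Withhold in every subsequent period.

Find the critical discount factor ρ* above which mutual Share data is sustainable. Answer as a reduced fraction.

For Cryo: deviation gain 16−8 = 8, per-period punishment loss 8−2 = 6. IC gives ρ ≥ 8/14 = 4/7.
For Biotek: gain 1, loss 6 per period, so ρ ≥ 1/7.
The tighter constraint is Cryo's, so cooperation needs ρ ≥ 4/7.

4/7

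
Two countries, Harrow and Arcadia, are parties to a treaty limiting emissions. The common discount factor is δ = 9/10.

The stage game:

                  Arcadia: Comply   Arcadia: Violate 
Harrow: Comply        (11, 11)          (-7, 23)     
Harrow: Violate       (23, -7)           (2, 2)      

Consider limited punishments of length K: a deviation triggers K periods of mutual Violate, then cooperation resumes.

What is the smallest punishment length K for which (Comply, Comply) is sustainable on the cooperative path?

No profitable deviation requires (11−2)(δ+…+δ^K) ≥ 23−11, i.e. δ+…+δ^K ≥ 4/3 ≈ 1.3333.
With δ = 9/10, the partial sums are K=1: 0.9000, K=2: 1.7100.
K = 2 is the first length at which the sum reaches 1.3333.

2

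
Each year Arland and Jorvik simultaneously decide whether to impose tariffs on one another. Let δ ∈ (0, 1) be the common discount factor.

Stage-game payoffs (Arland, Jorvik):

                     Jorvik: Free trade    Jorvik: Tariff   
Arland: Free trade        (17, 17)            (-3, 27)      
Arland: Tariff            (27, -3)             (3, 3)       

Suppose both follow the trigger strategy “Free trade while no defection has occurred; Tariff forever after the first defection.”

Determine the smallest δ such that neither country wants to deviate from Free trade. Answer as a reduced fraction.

5/12

17/(1−δ) ≥ 27 + 3δ/(1−δ)
17 ≥ 27 − 24δ
δ ≥ 10/24 = 5/12.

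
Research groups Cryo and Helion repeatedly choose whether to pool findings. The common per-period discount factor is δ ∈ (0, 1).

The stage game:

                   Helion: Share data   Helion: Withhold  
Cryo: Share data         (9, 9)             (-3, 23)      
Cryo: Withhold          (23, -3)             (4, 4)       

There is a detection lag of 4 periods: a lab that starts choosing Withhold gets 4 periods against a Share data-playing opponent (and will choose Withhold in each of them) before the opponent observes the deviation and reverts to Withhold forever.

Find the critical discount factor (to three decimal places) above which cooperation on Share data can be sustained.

Deviating for the 4 undetected periods gains 23−9 = 14 per period over cooperation, then loses 9−4 = 5 per period forever once punishment starts.
Gain: 14(1 + δ + … + δ^3); loss: 5·δ^4/(1−δ).
No profitable deviation ⇔ 14(1−δ^4) ≤ 5·δ^4, i.e. δ^4 ≥ 14/(14+5) = 14/19.
Hence δ ≥ (14/19)^(1/4) ≈ 0.926.

0.926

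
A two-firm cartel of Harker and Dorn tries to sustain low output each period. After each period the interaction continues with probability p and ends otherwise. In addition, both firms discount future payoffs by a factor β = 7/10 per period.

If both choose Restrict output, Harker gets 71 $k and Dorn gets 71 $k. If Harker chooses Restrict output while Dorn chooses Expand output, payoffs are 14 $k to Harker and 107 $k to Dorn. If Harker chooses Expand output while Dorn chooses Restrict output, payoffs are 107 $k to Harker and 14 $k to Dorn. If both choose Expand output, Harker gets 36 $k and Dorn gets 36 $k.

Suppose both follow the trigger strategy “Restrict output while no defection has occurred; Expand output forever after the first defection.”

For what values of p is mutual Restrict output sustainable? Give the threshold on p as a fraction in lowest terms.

With continuation probability p and discount β, the effective per-period discount factor is βp.
Grim-trigger IC: βp ≥ (107−71)/(107−36) = 36/71.
So p ≥ (36/71)/(7/10) = 360/497.

360/497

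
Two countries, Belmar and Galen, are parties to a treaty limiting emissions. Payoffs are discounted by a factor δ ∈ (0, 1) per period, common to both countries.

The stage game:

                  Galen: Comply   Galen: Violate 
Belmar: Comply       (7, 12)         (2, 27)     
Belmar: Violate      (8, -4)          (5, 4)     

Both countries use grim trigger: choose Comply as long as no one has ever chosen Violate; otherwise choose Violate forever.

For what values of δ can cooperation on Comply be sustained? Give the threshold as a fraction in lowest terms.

15/23

Belmar's threshold: (8−7)/(8−5) = 1/3.
Galen's threshold: (27−12)/(27−4) = 15/23.
1/3 < 15/23, so Galen binds and δ* = 15/23.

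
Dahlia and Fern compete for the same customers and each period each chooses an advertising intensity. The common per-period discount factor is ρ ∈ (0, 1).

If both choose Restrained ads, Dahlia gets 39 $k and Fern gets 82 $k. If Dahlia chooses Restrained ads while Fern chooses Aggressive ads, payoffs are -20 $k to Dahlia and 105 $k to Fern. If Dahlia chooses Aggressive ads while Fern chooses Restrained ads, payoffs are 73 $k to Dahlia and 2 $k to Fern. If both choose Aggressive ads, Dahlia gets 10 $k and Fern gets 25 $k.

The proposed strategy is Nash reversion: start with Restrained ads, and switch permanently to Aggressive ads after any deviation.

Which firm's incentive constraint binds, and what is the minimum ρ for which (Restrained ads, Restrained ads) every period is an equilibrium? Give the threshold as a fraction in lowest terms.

For Dahlia: deviation gain 73−39 = 34, per-period punishment loss 39−10 = 29. IC gives ρ ≥ 34/63.
For Fern: gain 23, loss 57 per period, so ρ ≥ 23/80.
The tighter constraint is Dahlia's, so cooperation needs ρ ≥ 34/63.

Dahlia; ρ ≥ 34/63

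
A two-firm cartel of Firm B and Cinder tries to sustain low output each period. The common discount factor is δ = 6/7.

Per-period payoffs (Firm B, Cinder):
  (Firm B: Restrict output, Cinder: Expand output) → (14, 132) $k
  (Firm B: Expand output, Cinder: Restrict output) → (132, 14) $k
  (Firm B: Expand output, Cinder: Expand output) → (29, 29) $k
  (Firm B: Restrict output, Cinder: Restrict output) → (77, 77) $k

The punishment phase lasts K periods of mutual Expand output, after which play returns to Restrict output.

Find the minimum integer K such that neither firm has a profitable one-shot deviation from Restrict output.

2

No profitable deviation requires (77−29)(δ+…+δ^K) ≥ 132−77, i.e. δ+…+δ^K ≥ 55/48 ≈ 1.1458.
With δ = 6/7, the partial sums are K=1: 0.8571, K=2: 1.5918.
K = 2 is the first length at which the sum reaches 1.1458.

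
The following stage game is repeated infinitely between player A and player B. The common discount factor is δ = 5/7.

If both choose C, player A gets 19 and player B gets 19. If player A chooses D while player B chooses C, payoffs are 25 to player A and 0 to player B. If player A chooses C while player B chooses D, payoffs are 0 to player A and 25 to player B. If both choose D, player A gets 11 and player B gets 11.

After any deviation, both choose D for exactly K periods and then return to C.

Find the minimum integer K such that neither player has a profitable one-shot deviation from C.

2

Need Σ_{k=1}^{K} δ^k ≥ (25−19)/(19−11) = 0.7500 at δ = 5/7.
At K = 1 the sum is 0.7143 < 0.7500; at K = 2 it is 1.2245 ≥ 0.7500.
So the minimum punishment length is K = 2.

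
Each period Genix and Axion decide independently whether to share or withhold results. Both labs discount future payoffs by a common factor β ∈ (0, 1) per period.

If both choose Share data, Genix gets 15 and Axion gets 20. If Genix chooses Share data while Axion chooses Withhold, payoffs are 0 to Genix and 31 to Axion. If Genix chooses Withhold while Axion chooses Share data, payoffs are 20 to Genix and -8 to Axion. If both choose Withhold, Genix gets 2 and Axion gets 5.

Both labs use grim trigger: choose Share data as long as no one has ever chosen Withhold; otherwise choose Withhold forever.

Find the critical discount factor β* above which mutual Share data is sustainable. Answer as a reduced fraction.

11/26

Genix's threshold: (20−15)/(20−2) = 5/18.
Axion's threshold: (31−20)/(31−5) = 11/26.
5/18 < 11/26, so Axion binds and β* = 11/26.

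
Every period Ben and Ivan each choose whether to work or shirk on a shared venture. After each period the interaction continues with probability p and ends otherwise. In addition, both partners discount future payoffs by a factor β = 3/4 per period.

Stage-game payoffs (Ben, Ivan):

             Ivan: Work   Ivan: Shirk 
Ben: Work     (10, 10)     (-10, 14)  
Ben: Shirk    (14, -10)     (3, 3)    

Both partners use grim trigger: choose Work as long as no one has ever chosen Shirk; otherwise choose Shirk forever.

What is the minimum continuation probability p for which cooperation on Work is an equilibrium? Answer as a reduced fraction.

With continuation probability p and discount β, the effective per-period discount factor is βp.
Grim-trigger IC: βp ≥ (14−10)/(14−3) = 4/11.
So p ≥ (4/11)/(3/4) = 16/33.

16/33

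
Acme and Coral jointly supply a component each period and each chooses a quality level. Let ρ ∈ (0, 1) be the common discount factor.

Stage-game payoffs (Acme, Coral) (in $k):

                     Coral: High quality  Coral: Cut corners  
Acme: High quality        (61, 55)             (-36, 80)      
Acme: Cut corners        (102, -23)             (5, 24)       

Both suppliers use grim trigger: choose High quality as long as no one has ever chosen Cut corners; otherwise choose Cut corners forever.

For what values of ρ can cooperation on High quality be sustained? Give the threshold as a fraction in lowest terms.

For Acme: deviation gain 102−61 = 41, per-period punishment loss 61−5 = 56. IC gives ρ ≥ 41/97.
For Coral: gain 25, loss 31 per period, so ρ ≥ 25/56.
The tighter constraint is Coral's, so cooperation needs ρ ≥ 25/56.

25/56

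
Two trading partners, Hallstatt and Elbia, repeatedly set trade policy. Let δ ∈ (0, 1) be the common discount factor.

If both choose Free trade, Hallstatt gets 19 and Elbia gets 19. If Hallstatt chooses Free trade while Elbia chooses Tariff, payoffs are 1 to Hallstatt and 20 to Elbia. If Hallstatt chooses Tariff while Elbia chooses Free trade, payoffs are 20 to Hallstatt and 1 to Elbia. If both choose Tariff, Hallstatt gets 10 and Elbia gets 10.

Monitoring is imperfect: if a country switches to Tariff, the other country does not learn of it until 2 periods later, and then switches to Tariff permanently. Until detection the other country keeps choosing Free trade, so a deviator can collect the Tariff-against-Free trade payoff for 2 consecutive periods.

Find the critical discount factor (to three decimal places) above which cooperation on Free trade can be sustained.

Deviating for the 2 undetected periods gains 20−19 = 1 per period over cooperation, then loses 19−10 = 9 per period forever once punishment starts.
Gain: 1(1 + δ + … + δ^1); loss: 9·δ^2/(1−δ).
No profitable deviation ⇔ 1(1−δ^2) ≤ 9·δ^2, i.e. δ^2 ≥ 1/(1+9) = 1/10.
Hence δ ≥ (1/10)^(1/2) ≈ 0.316.

0.316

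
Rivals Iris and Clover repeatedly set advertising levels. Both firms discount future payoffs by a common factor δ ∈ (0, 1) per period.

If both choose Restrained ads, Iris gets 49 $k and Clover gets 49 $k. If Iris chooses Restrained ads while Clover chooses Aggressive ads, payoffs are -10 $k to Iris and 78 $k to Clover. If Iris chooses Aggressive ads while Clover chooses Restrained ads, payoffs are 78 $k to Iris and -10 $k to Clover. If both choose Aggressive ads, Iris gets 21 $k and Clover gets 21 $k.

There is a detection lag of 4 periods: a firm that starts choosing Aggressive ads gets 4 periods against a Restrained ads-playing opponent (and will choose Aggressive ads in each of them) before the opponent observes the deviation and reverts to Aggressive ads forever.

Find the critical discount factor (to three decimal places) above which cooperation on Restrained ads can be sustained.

Deviating for the 4 undetected periods gains 78−49 = 29 per period over cooperation, then loses 49−21 = 28 per period forever once punishment starts.
Gain: 29(1 + δ + … + δ^3); loss: 28·δ^4/(1−δ).
No profitable deviation ⇔ 29(1−δ^4) ≤ 28·δ^4, i.e. δ^4 ≥ 29/(29+28) = 29/57.
Hence δ ≥ (29/57)^(1/4) ≈ 0.845.

0.845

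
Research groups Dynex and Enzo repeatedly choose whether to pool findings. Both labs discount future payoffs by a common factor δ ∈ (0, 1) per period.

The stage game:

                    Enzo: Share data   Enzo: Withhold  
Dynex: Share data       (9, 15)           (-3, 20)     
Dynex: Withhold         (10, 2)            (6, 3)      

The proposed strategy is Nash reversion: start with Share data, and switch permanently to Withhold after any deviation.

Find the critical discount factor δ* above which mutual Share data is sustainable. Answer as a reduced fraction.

5/17

Dynex: cooperation gives 9 each period; deviation gives 10 once then 6 forever.
  9/(1−δ) ≥ 10 + 6δ/(1−δ) ⇒ δ ≥ 1/4.
Enzo: cooperation gives 15 each period; deviation gives 20 once then 3 forever.
  δ ≥ 5/17.
Both must hold, so the binding constraint is Enzo's: δ ≥ 5/17.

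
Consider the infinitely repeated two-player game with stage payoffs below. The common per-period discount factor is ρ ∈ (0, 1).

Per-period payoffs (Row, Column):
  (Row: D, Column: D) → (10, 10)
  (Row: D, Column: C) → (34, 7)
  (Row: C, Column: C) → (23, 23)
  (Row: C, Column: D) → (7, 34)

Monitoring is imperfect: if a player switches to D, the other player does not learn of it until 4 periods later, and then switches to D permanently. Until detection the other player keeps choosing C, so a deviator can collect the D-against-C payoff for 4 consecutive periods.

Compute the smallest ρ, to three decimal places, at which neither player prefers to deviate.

A deviator earns 34 for 4 periods, then 10 forever; cooperating earns 23 forever. Multiplying the IC by (1−ρ):
23 ≥ 34(1−ρ^4) + 10ρ^4, so 24·ρ^4 ≥ 11 and ρ^4 ≥ 11/24.
ρ ≥ (11/24)^(1/4) ≈ 0.823.

0.823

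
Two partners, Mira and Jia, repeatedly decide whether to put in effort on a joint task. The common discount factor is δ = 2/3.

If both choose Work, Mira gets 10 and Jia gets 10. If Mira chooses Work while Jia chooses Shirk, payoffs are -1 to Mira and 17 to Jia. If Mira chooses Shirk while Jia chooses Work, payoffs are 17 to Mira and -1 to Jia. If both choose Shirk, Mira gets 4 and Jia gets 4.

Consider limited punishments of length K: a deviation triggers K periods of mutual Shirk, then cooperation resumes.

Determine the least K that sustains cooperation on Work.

Need Σ_{k=1}^{K} δ^k ≥ (17−10)/(10−4) = 1.1667 at δ = 2/3.
At K = 2 the sum is 1.1111 < 1.1667; at K = 3 it is 1.4074 ≥ 1.1667.
So the minimum punishment length is K = 3.

3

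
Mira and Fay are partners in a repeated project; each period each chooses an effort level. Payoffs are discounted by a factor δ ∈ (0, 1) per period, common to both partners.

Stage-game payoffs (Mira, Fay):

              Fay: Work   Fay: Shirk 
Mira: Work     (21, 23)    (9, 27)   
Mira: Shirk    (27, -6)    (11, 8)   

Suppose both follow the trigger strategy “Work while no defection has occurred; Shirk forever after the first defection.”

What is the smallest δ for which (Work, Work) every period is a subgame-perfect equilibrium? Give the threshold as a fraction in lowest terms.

Mira: cooperation gives 21 each period; deviation gives 27 once then 11 forever.
  21/(1−δ) ≥ 27 + 11δ/(1−δ) ⇒ δ ≥ 6/16 = 3/8.
Fay: cooperation gives 23 each period; deviation gives 27 once then 8 forever.
  δ ≥ 4/19.
Both must hold, so the binding constraint is Mira's: δ ≥ 3/8.

3/8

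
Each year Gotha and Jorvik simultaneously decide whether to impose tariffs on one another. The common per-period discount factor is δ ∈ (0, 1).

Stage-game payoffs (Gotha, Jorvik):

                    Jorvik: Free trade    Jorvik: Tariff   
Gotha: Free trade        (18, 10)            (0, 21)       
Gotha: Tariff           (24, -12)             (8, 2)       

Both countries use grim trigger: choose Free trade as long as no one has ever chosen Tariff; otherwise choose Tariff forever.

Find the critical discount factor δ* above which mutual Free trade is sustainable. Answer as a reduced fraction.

11/19

Gotha: cooperation gives 18 each period; deviation gives 24 once then 8 forever.
  18/(1−δ) ≥ 24 + 8δ/(1−δ) ⇒ δ ≥ 6/16 = 3/8.
Jorvik: cooperation gives 10 each period; deviation gives 21 once then 2 forever.
  δ ≥ 11/19.
Both must hold, so the binding constraint is Jorvik's: δ ≥ 11/19.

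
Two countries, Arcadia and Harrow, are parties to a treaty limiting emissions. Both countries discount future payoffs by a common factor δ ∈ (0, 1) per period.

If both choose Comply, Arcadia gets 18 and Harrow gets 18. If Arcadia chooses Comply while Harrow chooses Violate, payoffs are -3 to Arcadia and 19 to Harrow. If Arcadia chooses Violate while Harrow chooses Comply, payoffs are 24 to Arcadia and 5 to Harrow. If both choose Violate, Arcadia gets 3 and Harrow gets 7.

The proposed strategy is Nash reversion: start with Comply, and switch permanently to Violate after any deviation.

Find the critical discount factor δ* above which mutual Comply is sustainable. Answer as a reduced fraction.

2/7

Arcadia's threshold: (24−18)/(24−3) = 2/7.
Harrow's threshold: (19−18)/(19−7) = 1/12.
2/7 > 1/12, so Arcadia binds and δ* = 2/7.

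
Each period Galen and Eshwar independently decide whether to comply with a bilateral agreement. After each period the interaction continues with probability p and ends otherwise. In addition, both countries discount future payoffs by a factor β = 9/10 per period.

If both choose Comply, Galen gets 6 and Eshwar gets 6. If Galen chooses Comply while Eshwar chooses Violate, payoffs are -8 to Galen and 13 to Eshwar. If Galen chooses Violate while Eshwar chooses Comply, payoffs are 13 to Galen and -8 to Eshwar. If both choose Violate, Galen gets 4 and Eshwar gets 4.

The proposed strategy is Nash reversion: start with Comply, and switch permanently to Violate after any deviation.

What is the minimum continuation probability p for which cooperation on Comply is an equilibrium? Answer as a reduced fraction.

Expected continuation weight on next period's payoff is β·p = 9/10·p, which plays the role of the discount factor.
Cooperation requires 9/10·p ≥ (13−6)/(13−4) = 7/9, hence p ≥ 70/81.

70/81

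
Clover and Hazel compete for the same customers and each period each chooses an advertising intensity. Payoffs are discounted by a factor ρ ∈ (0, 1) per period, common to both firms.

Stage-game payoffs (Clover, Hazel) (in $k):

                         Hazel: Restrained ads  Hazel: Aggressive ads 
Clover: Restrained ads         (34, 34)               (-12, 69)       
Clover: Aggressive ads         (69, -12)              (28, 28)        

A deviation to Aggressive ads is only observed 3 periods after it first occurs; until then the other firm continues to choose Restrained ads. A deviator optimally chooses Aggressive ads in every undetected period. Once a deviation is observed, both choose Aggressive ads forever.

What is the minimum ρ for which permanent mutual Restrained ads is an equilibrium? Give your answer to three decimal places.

0.949

The best deviation is to choose Aggressive ads for all 3 undetected periods, earning 69 each, then 28 forever once detected.
Deviation value: 69(1−ρ^3)/(1−ρ) + 28ρ^3/(1−ρ); cooperation value: 34/(1−ρ).
IC: 34 ≥ 69(1−ρ^3) + 28ρ^3 = 69 − 41ρ^3.
So ρ^3 ≥ 35/41, giving ρ ≥ (35/41)^(1/3) ≈ 0.949.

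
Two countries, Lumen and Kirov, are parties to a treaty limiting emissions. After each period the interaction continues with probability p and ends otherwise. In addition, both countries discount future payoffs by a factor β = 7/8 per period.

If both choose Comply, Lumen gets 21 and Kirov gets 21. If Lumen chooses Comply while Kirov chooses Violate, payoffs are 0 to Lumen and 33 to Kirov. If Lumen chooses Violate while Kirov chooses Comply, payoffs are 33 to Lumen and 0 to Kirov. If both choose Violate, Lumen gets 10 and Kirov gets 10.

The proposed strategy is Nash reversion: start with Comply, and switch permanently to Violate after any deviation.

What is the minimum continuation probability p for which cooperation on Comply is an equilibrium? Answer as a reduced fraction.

96/161

Expected continuation weight on next period's payoff is β·p = 7/8·p, which plays the role of the discount factor.
Cooperation requires 7/8·p ≥ (33−21)/(33−10) = 12/23, hence p ≥ 96/161.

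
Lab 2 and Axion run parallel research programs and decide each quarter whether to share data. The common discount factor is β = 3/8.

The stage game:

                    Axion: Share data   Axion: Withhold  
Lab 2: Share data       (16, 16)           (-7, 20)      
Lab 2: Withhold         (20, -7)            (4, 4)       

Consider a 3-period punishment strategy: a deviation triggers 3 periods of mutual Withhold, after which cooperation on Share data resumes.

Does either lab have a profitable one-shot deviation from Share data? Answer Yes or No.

IC: β+…+β^3 ≥ (20−16)/(16−4) = 1/3.
At β = 3/8: partial sum = 0.5684 ≥ 0.3333. Cooperation sustainable.

No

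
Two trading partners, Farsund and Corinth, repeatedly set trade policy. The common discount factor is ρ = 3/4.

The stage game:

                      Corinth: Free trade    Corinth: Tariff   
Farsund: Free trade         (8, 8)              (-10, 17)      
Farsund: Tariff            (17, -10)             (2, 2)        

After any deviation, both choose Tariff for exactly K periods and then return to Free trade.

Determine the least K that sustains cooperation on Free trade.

Need Σ_{k=1}^{K} ρ^k ≥ (17−8)/(8−2) = 1.5000 at ρ = 3/4.
At K = 2 the sum is 1.3125 < 1.5000; at K = 3 it is 1.7344 ≥ 1.5000.
So the minimum punishment length is K = 3.

3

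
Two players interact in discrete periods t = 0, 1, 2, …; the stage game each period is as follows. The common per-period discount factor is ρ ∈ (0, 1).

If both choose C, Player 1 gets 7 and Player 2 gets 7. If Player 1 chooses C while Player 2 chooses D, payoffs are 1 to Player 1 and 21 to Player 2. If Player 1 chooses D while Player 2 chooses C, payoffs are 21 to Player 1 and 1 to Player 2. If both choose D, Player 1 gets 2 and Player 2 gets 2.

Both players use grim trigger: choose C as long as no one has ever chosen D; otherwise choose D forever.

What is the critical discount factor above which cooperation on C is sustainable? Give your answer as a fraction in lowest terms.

14/19

Under grim trigger the critical discount factor is (T−C)/(T−P) with T = 21, C = 7, P = 2.
ρ* = (21−7)/(21−2) = 14/19.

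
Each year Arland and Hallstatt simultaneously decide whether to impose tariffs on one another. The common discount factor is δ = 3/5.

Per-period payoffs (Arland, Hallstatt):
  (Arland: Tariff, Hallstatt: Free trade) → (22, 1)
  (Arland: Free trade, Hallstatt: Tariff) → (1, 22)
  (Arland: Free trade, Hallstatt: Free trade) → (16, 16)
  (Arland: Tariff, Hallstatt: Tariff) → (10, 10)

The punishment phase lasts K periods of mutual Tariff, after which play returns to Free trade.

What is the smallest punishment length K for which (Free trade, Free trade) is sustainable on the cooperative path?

Need Σ_{k=1}^{K} δ^k ≥ (22−16)/(16−10) = 1.0000 at δ = 3/5.
At K = 2 the sum is 0.9600 < 1.0000; at K = 3 it is 1.1760 ≥ 1.0000.
So the minimum punishment length is K = 3.

3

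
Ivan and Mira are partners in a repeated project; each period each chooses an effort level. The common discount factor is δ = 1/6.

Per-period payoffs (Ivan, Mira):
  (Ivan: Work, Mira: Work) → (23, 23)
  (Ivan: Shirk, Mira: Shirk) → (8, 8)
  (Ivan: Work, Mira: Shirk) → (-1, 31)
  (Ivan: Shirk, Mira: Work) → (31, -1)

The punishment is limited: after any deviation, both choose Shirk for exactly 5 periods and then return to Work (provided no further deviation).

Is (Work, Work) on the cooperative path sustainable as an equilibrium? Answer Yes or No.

A one-shot deviation gives 31 now, then 8 for 5 periods, then back to 23.
Gain from deviating: (31−23) today; loss: (23−8) in each of the next 5 periods.
No-deviation condition: (23−8)(δ+…+δ^5) ≥ 31−23, i.e. δ+…+δ^5 ≥ 8/15.
At δ = 1/6: δ+…+δ^5 = 0.2000 < 0.5333.
So cooperation is not sustainable.

No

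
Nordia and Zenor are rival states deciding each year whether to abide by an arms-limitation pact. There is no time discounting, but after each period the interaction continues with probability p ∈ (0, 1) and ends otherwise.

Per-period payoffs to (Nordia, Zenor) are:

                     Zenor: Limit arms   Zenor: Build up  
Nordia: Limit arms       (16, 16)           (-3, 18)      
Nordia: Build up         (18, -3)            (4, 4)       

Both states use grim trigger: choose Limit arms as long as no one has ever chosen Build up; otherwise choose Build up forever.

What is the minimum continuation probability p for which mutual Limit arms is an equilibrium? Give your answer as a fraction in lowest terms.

With no time discounting, the continuation probability p plays the role of the discount factor.
Grim-trigger IC: 16/(1−p) ≥ 18 + 4p/(1−p) ⇒ p ≥ (18−16)/(18−4) = 1/7.

1/7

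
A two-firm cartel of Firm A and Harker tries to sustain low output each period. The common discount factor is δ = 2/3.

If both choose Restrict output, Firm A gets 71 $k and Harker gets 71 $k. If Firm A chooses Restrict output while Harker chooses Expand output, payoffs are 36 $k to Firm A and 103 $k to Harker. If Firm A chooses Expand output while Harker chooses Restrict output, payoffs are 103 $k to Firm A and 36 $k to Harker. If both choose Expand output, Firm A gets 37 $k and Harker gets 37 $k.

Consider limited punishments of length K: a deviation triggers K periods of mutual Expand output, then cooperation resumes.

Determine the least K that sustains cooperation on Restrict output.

Need Σ_{k=1}^{K} δ^k ≥ (103−71)/(71−37) = 0.9412 at δ = 2/3.
At K = 1 the sum is 0.6667 < 0.9412; at K = 2 it is 1.1111 ≥ 0.9412.
So the minimum punishment length is K = 2.

2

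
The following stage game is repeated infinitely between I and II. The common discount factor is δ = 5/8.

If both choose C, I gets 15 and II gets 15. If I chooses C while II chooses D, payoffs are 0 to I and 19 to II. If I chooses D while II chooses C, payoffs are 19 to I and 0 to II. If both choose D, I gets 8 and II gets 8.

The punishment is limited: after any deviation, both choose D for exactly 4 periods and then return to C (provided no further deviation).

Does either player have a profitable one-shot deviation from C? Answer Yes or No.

No

A one-shot deviation gives 19 now, then 8 for 4 periods, then back to 15.
Gain from deviating: (19−15) today; loss: (15−8) in each of the next 4 periods.
No-deviation condition: (15−8)(δ+…+δ^4) ≥ 19−15, i.e. δ+…+δ^4 ≥ 4/7.
At δ = 5/8: δ+…+δ^4 = 1.4124 ≥ 0.5714.
So cooperation is sustainable.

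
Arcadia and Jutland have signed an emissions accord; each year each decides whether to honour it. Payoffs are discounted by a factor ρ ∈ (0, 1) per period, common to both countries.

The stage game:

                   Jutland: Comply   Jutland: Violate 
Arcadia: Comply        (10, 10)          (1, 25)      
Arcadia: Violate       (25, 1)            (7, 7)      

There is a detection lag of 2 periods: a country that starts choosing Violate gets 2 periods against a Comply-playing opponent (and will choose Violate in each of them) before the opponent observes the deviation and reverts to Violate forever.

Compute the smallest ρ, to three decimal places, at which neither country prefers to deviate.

0.913

The best deviation is to choose Violate for all 2 undetected periods, earning 25 each, then 7 forever once detected.
Deviation value: 25(1−ρ^2)/(1−ρ) + 7ρ^2/(1−ρ); cooperation value: 10/(1−ρ).
IC: 10 ≥ 25(1−ρ^2) + 7ρ^2 = 25 − 18ρ^2.
So ρ^2 ≥ 15/18 = 5/6, giving ρ ≥ (5/6)^(1/2) ≈ 0.913.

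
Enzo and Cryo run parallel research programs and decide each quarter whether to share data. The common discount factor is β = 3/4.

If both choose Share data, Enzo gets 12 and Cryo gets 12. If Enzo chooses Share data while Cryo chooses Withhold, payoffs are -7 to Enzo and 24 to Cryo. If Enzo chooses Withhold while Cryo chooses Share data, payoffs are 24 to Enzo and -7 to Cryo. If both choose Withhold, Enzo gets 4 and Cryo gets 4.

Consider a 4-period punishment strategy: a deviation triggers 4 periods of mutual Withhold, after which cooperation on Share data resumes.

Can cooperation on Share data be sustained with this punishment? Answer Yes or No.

A one-shot deviation gives 24 now, then 4 for 4 periods, then back to 12.
Gain from deviating: (24−12) today; loss: (12−4) in each of the next 4 periods.
No-deviation condition: (12−4)(β+…+β^4) ≥ 24−12, i.e. β+…+β^4 ≥ 3/2.
At β = 3/4: β+…+β^4 = 2.0508 ≥ 1.5000.
So cooperation is sustainable.

Yes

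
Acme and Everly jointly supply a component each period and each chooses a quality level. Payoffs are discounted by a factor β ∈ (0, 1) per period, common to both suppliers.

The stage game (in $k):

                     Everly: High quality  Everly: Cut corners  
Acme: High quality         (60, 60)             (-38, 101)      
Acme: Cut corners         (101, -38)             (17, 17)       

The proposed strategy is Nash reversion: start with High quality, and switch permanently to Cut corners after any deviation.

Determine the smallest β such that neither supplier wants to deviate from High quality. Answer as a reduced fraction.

41/84

Under grim trigger the critical discount factor is (T−C)/(T−P) with T = 101, C = 60, P = 17.
β* = (101−60)/(101−17) = 41/84.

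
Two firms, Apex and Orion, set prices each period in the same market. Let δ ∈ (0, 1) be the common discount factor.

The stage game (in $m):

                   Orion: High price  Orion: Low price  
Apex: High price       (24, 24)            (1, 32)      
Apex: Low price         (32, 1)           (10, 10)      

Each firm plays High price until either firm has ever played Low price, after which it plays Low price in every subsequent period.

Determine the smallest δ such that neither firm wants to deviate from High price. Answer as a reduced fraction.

Cooperation forever yields 24 each period: 24/(1−δ).
Deviating yields 32 once, then 10 forever: 32 + 10δ/(1−δ).
No profitable deviation requires 24/(1−δ) ≥ 32 + 10δ/(1−δ).
Multiplying by (1−δ): 24 ≥ 32(1−δ) + 10δ = 32 − 22δ.
So 22δ ≥ 8, i.e. δ ≥ 8/22 = 4/11.

4/11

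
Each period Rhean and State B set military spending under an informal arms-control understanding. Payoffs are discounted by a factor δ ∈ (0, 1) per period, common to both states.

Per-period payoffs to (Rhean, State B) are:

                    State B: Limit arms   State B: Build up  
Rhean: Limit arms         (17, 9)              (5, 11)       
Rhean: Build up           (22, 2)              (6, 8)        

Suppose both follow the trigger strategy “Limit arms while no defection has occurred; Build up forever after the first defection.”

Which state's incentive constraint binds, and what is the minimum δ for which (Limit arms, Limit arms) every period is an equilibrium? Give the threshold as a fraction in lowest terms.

Rhean's threshold: (22−17)/(22−6) = 5/16.
State B's threshold: (11−9)/(11−8) = 2/3.
5/16 < 2/3, so State B binds and δ* = 2/3.

State B; δ ≥ 2/3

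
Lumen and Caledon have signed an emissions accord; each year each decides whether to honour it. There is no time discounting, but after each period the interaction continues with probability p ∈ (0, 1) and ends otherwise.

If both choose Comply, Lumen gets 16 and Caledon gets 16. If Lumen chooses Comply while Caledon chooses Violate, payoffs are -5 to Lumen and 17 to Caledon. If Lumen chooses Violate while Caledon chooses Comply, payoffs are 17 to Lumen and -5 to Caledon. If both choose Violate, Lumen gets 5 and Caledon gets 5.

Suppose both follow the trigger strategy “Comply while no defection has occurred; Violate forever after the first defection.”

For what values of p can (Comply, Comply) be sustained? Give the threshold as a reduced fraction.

1/12

With no time discounting, the continuation probability p plays the role of the discount factor.
Grim-trigger IC: 16/(1−p) ≥ 17 + 5p/(1−p) ⇒ p ≥ (17−16)/(17−5) = 1/12.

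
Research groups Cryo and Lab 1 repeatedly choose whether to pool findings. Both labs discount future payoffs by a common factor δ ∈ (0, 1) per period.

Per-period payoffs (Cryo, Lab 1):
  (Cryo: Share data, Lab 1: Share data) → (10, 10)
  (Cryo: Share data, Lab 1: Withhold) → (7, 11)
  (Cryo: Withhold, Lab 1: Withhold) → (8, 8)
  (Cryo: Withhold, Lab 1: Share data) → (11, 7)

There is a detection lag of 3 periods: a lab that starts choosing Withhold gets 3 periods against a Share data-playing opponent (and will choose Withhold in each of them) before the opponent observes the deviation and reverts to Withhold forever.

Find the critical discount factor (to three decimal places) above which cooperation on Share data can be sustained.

Deviating for the 3 undetected periods gains 11−10 = 1 per period over cooperation, then loses 10−8 = 2 per period forever once punishment starts.
Gain: 1(1 + δ + … + δ^2); loss: 2·δ^3/(1−δ).
No profitable deviation ⇔ 1(1−δ^3) ≤ 2·δ^3, i.e. δ^3 ≥ 1/(1+2) = 1/3.
Hence δ ≥ (1/3)^(1/3) ≈ 0.693.

0.693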